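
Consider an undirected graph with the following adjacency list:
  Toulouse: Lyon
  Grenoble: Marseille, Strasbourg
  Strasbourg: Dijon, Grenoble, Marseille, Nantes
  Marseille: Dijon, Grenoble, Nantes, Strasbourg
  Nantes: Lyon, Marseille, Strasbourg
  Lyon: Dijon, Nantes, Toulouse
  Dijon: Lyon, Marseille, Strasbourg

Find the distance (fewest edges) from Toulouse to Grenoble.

Distance 0: Toulouse.
Distance 1: Lyon.
Distance 2: Dijon, Nantes.
Distance 3: Marseille, Strasbourg.
Distance 4: Grenoble — contains Grenoble.

4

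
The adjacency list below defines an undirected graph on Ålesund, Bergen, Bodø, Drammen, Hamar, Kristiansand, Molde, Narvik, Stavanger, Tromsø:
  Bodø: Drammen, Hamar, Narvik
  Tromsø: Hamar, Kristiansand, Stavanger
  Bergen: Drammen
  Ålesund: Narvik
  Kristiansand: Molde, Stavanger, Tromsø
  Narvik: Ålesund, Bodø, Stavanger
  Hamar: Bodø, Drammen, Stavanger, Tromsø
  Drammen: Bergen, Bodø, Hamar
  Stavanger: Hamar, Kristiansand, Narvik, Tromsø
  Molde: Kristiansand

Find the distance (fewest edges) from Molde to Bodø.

Distance 0: Molde.
Distance 1: Kristiansand.
Distance 2: Stavanger, Tromsø.
Distance 3: Hamar, Narvik.
Distance 4: Ålesund, Bodø, Drammen — contains Bodø.

4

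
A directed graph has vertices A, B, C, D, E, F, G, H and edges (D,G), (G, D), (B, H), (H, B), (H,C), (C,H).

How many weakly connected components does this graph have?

5

From A: component {A}.
From B: component {B, C, H}.
From D: component {D, G}.
From E: component {E}.
From F: component {F}.
That's 5 components.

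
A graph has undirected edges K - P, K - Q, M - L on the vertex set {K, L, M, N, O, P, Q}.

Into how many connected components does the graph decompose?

From K: component {K, P, Q}.
From L: component {L, M}.
From N: component {N}.
From O: component {O}.
That's 4 components.

4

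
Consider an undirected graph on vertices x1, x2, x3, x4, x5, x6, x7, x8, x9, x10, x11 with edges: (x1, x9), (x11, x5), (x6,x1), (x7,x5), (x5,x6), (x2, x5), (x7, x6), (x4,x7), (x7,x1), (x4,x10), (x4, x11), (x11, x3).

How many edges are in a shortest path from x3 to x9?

5

Distance 0: x3.
Distance 1: x11.
Distance 2: x4, x5.
Distance 3: x2, x6, x7, x10.
Distance 4: x1.
Distance 5: x9 — contains x9.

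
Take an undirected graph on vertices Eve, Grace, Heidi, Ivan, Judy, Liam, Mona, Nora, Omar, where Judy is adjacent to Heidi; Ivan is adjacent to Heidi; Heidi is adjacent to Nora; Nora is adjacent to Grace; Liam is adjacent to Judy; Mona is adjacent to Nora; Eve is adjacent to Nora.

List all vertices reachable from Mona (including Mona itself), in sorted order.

Start at Mona.
Its neighbours: Nora.
Then their neighbours: Eve, Grace, Heidi.
Then next layer: Ivan, Judy.
Then next layer: Liam.
Nothing further is reachable.

Eve, Grace, Heidi, Ivan, Judy, Liam, Mona, Nora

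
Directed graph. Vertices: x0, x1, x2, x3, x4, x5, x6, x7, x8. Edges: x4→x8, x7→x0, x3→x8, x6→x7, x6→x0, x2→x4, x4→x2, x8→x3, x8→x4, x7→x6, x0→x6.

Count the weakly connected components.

4

From x0: component {x0, x6, x7}.
From x1: component {x1}.
From x2: component {x2, x3, x4, x8}.
From x5: component {x5}.
That's 4 components.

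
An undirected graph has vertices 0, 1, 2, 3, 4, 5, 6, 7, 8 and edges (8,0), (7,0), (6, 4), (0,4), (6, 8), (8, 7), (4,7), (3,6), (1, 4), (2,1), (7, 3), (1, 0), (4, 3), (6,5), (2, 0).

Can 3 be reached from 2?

Explore from 2.
Distance 1: reach 0, 1.
Distance 2: reach 4, 7, 8.
Distance 3: reach 3, 6.
Found 3.

Yes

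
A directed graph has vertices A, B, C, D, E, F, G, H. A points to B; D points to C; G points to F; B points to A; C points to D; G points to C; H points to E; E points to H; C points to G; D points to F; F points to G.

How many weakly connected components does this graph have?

3

From A: component {A, B}.
From C: component {C, D, F, G}.
From E: component {E, H}.
That's 3 components.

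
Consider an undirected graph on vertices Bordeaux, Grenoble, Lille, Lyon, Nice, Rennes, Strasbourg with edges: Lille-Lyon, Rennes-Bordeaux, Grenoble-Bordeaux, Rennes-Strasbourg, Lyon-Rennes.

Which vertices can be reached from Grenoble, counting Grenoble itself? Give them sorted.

Start at Grenoble.
Its neighbours: Bordeaux.
Then their neighbours: Rennes.
Then next layer: Lyon, Strasbourg.
Then next layer: Lille.
Nothing further is reachable.

Bordeaux, Grenoble, Lille, Lyon, Rennes, Strasbourg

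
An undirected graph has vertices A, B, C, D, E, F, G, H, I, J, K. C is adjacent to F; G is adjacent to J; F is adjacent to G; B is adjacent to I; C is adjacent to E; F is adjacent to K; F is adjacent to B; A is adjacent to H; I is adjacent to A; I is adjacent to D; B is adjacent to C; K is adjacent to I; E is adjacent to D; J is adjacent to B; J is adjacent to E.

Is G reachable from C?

Yes

Explore from C.
Distance 1: reach B, E, F.
Distance 2: reach D, G, I, J, K.
Found G.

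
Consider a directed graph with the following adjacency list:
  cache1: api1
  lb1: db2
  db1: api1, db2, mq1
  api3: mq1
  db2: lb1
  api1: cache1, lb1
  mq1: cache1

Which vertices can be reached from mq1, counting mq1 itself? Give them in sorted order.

api1, cache1, db2, lb1, mq1

Start at mq1.
Its neighbours: cache1.
Then their neighbours: api1.
Then next layer: lb1.
Then next layer: db2.
Nothing further is reachable.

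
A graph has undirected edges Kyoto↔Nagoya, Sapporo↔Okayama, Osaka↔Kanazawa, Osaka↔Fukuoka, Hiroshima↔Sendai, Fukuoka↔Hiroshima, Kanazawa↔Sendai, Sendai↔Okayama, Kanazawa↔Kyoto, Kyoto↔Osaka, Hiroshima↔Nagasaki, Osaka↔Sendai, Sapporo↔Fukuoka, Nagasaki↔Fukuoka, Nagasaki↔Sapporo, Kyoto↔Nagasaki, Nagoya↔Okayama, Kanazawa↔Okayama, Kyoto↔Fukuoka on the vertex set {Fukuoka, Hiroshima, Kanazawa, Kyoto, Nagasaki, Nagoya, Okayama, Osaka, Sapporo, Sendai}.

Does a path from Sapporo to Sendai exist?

Explore from Sapporo.
Distance 1: reach Fukuoka, Nagasaki, Okayama.
Distance 2: reach Hiroshima, Kanazawa, Kyoto, Nagoya, Osaka, Sendai.
Found Sendai.

Yes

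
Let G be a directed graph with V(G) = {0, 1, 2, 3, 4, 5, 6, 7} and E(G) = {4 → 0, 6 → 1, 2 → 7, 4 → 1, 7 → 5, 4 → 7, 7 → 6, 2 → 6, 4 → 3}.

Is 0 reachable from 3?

3 has no outgoing edges, so nothing is reachable from it.

No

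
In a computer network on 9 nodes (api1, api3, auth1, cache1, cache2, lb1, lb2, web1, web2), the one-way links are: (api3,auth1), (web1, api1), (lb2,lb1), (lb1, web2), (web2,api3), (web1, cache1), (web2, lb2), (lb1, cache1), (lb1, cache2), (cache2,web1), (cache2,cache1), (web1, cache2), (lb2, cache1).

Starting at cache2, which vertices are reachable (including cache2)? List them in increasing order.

Start at cache2.
Its neighbours: cache1, web1.
Then their neighbours: api1.
Nothing further is reachable.

api1, cache1, cache2, web1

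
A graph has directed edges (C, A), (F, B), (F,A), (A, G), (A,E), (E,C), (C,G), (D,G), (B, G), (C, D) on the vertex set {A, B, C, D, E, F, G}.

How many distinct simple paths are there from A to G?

A→E→C→D→G
A→E→C→G
A→G

3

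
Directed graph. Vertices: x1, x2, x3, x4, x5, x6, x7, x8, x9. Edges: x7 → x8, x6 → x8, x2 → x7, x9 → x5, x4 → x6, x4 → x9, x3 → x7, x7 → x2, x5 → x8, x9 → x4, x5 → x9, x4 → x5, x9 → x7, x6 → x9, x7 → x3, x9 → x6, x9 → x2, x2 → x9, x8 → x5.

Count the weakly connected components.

From x1: component {x1}.
From x2: component {x2, x3, x4, x5, x6, x7, x8, x9}.
That's 2 components.

2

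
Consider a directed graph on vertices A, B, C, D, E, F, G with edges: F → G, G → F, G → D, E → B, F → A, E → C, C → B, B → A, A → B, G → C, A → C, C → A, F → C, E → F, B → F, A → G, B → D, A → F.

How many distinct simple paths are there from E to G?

16

E→B→A→F→G
E→B→A→G
E→B→F→A→G
E→B→F→C→A→G
E→B→F→G
E→C→A→B→F→G
E→C→A→F→G
E→C→A→G
... and 8 more.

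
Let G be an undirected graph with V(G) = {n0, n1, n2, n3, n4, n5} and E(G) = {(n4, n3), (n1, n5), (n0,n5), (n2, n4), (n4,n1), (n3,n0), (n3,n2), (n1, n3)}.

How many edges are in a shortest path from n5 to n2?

Distance 0: n5.
Distance 1: n0, n1.
Distance 2: n3, n4.
Distance 3: n2 — contains n2.

3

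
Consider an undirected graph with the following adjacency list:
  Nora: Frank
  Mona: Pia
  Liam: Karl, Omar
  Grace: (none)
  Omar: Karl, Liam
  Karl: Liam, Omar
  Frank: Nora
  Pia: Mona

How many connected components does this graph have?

From Frank: component {Frank, Nora}.
From Grace: component {Grace}.
From Karl: component {Karl, Liam, Omar}.
From Mona: component {Mona, Pia}.
That's 4 components.

4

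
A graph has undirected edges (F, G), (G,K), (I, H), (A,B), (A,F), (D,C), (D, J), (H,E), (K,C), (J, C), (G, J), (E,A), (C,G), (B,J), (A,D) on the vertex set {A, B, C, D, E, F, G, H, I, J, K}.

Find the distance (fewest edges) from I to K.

6

Distance 0: I.
Distance 1: H.
Distance 2: E.
Distance 3: A.
Distance 4: B, D, F.
Distance 5: C, G, J.
Distance 6: K — contains K.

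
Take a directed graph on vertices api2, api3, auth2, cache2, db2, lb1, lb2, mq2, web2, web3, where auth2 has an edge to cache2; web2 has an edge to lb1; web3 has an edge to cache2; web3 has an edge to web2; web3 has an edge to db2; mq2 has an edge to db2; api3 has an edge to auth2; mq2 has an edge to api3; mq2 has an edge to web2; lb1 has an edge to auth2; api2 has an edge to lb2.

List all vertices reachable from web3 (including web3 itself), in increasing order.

Start at web3.
Its neighbours: cache2, db2, web2.
Then their neighbours: lb1.
Then next layer: auth2.
Nothing further is reachable.

auth2, cache2, db2, lb1, web2, web3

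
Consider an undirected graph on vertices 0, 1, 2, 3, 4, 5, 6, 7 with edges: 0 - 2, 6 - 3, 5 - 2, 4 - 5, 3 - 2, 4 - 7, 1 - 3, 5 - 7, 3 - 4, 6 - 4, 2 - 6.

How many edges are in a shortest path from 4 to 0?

3

Distance 0: 4.
Distance 1: 3, 5, 6, 7.
Distance 2: 1, 2.
Distance 3: 0 — contains 0.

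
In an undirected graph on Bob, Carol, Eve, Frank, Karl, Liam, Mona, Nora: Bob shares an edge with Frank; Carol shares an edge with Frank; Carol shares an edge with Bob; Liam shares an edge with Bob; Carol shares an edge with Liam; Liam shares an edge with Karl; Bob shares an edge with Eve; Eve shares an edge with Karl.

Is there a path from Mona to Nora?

No

Mona has no edges, so nothing is reachable from it.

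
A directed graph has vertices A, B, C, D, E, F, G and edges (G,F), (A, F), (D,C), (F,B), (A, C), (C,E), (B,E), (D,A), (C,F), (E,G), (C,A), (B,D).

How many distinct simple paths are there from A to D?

3

A→C→E→G→F→B→D
A→C→F→B→D
A→F→B→D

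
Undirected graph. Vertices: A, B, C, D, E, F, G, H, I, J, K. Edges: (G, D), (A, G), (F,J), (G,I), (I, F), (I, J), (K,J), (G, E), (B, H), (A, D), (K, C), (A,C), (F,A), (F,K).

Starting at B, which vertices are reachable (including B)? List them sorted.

Start at B.
Its neighbours: H.
Nothing further is reachable.

B, H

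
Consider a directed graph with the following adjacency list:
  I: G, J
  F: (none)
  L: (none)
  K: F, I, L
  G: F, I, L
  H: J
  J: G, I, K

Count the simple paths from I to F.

I→G→F
I→J→G→F
I→J→K→F

3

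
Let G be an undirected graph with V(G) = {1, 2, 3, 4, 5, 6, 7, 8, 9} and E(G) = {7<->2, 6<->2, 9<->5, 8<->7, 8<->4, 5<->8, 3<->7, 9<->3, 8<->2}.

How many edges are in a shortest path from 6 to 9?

4

Distance 0: 6.
Distance 1: 2.
Distance 2: 7, 8.
Distance 3: 3, 4, 5.
Distance 4: 9 — contains 9.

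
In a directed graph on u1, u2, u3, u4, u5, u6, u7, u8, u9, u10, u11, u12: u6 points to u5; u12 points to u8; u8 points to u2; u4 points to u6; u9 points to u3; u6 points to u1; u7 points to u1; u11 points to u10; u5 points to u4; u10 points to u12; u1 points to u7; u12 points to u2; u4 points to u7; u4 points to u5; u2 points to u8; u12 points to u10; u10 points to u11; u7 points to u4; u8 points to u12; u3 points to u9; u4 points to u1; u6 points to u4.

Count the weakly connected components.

From u1: component {u1, u4, u5, u6, u7}.
From u2: component {u2, u8, u10, u11, u12}.
From u3: component {u3, u9}.
That's 3 components.

3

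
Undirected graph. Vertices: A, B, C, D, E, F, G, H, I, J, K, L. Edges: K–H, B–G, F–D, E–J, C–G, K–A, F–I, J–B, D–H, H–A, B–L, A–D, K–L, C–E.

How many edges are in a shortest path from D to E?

6

Distance 0: D.
Distance 1: A, F, H.
Distance 2: I, K.
Distance 3: L.
Distance 4: B.
Distance 5: G, J.
Distance 6: C, E — contains E.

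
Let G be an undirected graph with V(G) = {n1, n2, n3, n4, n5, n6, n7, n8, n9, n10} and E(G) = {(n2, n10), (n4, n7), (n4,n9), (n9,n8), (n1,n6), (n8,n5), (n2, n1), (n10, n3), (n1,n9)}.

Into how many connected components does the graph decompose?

From n1: component {n1, n2, n3, n4, n5, n6, n7, n8, n9, n10}.
That's 1 component.

1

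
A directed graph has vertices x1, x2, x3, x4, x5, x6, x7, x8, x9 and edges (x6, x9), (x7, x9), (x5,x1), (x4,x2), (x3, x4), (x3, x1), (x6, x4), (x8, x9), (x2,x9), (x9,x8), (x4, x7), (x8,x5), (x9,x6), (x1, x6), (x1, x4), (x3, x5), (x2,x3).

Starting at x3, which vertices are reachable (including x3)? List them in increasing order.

Start at x3.
Its neighbours: x1, x4, x5.
Then their neighbours: x2, x6, x7.
Then next layer: x9.
Then next layer: x8.
Every vertex is now reached.

x1, x2, x3, x4, x5, x6, x7, x8, x9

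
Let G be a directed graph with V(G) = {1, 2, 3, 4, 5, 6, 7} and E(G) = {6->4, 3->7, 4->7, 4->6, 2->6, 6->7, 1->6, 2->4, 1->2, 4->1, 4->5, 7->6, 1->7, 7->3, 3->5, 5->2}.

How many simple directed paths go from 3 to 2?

3

3→5→2
3→7→6→4→1→2
3→7→6→4→5→2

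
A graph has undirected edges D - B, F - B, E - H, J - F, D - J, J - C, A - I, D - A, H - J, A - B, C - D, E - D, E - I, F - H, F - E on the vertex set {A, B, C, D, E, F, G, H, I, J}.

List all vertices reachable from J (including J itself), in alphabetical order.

A, B, C, D, E, F, H, I, J

Start at J.
Its neighbours: C, D, F, H.
Then their neighbours: A, B, E.
Then next layer: I.
Nothing further is reachable.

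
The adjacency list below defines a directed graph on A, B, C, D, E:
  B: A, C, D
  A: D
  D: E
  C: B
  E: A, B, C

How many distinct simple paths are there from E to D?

5

E→A→D
E→B→A→D
E→B→D
E→C→B→A→D
E→C→B→D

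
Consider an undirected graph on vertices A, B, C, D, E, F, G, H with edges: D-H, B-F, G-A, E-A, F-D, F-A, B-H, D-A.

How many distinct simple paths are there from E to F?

E–A–D–F
E–A–D–H–B–F
E–A–F

3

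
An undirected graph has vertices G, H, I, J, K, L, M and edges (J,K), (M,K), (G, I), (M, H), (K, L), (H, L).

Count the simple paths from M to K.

M–H–L–K
M–K

2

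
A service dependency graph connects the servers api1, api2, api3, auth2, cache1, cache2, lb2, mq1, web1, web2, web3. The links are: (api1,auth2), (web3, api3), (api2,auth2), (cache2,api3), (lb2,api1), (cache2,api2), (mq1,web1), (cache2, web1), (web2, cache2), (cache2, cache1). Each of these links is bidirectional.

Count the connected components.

From api1: component {api1, api2, api3, auth2, cache1, cache2, lb2, mq1, web1, web2, web3}.
That's 1 component.

1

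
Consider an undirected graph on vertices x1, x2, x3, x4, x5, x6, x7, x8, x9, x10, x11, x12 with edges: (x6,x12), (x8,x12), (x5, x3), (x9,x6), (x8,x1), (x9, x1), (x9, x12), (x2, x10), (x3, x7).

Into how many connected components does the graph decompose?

From x1: component {x1, x6, x8, x9, x12}.
From x2: component {x2, x10}.
From x3: component {x3, x5, x7}.
From x4: component {x4}.
From x11: component {x11}.
That's 5 components.

5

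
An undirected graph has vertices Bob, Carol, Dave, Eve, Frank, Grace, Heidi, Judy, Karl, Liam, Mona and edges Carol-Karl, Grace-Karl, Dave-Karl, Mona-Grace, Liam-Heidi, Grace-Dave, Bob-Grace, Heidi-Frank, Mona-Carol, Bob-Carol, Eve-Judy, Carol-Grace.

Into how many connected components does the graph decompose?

3

From Bob: component {Bob, Carol, Dave, Grace, Karl, Mona}.
From Eve: component {Eve, Judy}.
From Frank: component {Frank, Heidi, Liam}.
That's 3 components.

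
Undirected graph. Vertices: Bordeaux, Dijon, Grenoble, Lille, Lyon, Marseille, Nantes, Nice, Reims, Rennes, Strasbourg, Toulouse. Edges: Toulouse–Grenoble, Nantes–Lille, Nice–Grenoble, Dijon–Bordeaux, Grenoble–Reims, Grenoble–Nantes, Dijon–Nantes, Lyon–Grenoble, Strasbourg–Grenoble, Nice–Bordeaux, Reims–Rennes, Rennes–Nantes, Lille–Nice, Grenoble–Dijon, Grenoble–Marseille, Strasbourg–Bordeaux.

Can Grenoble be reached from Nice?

Explore from Nice.
Distance 1: reach Bordeaux, Grenoble, Lille.
Found Grenoble.

Yes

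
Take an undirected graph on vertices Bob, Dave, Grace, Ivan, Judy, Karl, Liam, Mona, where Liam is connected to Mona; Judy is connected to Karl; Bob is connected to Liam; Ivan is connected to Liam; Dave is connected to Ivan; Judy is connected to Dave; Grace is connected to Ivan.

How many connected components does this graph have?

From Bob: component {Bob, Dave, Grace, Ivan, Judy, Karl, Liam, Mona}.
That's 1 component.

1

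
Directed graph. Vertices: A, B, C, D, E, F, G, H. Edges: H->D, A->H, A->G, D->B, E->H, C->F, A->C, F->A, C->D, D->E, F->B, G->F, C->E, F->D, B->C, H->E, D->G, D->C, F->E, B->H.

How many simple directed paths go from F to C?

F→A→C
F→A→H→D→B→C
F→A→H→D→C
F→B→C
F→B→H→D→C
F→D→B→C
F→D→C
F→E→H→D→B→C
F→E→H→D→C

9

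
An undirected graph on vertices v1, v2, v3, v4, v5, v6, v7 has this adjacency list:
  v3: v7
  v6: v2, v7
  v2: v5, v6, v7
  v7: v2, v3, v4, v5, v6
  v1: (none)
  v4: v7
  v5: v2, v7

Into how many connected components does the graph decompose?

2

From v1: component {v1}.
From v2: component {v2, v3, v4, v5, v6, v7}.
That's 2 components.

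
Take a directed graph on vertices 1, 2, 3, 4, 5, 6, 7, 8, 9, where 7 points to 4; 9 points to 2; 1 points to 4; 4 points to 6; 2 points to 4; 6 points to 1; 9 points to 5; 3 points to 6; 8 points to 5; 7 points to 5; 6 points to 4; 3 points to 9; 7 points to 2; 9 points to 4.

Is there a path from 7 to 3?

No

Explore from 7.
Distance 1: reach 2, 4, 5.
Distance 2: reach 6.
Distance 3: reach 1.
The search from 7 is exhausted; no directed path reaches 3.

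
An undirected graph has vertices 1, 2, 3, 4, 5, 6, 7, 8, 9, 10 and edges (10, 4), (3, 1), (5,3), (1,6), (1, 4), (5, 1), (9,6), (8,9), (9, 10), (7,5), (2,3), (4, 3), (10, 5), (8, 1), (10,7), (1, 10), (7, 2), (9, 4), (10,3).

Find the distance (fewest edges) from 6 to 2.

Distance 0: 6.
Distance 1: 1, 9.
Distance 2: 3, 4, 5, 8, 10.
Distance 3: 2, 7 — contains 2.

3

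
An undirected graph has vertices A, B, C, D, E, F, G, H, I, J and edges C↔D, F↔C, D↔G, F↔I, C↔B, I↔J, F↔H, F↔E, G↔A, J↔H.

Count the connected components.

1

From A: component {A, B, C, D, E, F, G, H, I, J}.
That's 1 component.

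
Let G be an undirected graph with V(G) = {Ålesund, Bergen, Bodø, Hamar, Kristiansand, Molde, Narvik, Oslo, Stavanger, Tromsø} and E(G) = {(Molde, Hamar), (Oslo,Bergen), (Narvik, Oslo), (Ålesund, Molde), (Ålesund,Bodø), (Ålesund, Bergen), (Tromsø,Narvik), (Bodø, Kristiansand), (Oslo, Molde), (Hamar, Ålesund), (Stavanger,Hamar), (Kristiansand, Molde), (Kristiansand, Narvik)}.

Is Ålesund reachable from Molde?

Yes

Explore from Molde.
Distance 1: reach Ålesund, Hamar, Kristiansand, Oslo.
Found Ålesund.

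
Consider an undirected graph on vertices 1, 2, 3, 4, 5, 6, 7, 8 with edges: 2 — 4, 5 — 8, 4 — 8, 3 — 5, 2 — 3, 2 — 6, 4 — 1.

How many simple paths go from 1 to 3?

1–4–2–3
1–4–8–5–3

2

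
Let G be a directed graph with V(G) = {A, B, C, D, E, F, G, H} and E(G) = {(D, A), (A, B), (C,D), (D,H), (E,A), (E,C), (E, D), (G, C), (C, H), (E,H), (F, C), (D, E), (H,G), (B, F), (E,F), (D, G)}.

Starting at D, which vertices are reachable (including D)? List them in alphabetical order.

A, B, C, D, E, F, G, H

Start at D.
Its neighbours: A, E, G, H.
Then their neighbours: B, C, F.
Every vertex is now reached.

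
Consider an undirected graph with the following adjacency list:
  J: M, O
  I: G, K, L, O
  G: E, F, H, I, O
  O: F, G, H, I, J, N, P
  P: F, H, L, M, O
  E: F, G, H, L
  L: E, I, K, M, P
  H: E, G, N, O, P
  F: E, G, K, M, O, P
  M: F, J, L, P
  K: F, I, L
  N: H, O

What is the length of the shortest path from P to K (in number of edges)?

Distance 0: P.
Distance 1: F, H, L, M, O.
Distance 2: E, G, I, J, K, N — contains K.

2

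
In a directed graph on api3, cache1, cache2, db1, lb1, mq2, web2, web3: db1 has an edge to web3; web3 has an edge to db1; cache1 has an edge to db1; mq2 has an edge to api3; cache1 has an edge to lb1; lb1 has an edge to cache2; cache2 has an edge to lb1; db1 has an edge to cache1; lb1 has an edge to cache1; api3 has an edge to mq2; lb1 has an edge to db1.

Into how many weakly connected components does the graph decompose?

3

From api3: component {api3, mq2}.
From cache1: component {cache1, cache2, db1, lb1, web3}.
From web2: component {web2}.
That's 3 components.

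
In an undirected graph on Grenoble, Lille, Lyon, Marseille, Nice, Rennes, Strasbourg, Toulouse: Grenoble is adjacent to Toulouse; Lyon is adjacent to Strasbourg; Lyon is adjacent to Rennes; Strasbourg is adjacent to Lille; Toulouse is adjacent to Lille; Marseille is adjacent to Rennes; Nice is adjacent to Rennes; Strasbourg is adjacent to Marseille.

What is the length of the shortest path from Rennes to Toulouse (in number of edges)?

Distance 0: Rennes.
Distance 1: Lyon, Marseille, Nice.
Distance 2: Strasbourg.
Distance 3: Lille.
Distance 4: Toulouse — contains Toulouse.

4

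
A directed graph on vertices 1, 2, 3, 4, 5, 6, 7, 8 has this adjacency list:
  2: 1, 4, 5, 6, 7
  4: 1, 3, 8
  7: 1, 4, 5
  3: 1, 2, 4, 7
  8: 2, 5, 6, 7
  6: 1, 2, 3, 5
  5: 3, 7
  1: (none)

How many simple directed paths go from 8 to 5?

8→2→4→3→7→5
8→2→5
8→2→6→3→7→5
8→2→6→5
8→2→7→5
8→5
8→6→2→4→3→7→5
8→6→2→5
... and 8 more.

16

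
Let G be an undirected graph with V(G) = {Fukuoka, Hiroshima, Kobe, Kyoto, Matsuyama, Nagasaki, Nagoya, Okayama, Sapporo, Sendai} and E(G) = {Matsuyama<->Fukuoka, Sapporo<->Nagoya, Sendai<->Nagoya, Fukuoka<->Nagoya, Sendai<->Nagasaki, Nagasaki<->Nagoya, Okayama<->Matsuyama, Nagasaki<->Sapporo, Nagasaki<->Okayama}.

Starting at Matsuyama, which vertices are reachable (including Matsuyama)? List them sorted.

Fukuoka, Matsuyama, Nagasaki, Nagoya, Okayama, Sapporo, Sendai

Start at Matsuyama.
Its neighbours: Fukuoka, Okayama.
Then their neighbours: Nagasaki, Nagoya.
Then next layer: Sapporo, Sendai.
Nothing further is reachable.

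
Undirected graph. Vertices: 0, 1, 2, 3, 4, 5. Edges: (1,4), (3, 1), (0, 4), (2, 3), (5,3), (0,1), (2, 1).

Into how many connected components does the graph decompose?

From 0: component {0, 1, 2, 3, 4, 5}.
That's 1 component.

1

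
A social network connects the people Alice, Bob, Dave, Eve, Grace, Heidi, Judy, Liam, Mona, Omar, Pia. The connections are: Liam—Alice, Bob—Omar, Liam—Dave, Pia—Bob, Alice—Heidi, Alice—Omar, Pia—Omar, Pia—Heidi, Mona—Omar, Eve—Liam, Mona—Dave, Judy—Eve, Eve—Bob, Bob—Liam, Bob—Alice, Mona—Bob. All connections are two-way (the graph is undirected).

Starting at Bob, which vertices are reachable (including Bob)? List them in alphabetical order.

Alice, Bob, Dave, Eve, Heidi, Judy, Liam, Mona, Omar, Pia

Start at Bob.
Its neighbours: Alice, Eve, Liam, Mona, Omar, Pia.
Then their neighbours: Dave, Heidi, Judy.
Nothing further is reachable.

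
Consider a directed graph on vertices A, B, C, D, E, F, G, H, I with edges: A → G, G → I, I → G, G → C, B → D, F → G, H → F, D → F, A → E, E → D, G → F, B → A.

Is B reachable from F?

No

Explore from F.
Distance 1: reach G.
Distance 2: reach C, I.
The search from F is exhausted; no directed path reaches B.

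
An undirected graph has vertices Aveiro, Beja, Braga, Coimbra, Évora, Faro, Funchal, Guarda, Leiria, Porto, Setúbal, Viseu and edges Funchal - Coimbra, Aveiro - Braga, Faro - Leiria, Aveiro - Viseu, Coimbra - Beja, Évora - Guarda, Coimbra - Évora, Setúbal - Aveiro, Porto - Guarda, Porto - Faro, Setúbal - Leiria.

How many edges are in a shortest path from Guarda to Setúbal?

4

Distance 0: Guarda.
Distance 1: Évora, Porto.
Distance 2: Coimbra, Faro.
Distance 3: Beja, Funchal, Leiria.
Distance 4: Setúbal — contains Setúbal.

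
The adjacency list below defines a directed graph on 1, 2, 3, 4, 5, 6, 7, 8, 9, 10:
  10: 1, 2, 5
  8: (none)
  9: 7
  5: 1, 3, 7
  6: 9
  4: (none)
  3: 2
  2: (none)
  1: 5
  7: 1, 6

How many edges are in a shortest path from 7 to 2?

4

Distance 0: 7.
Distance 1: 1, 6.
Distance 2: 5, 9.
Distance 3: 3.
Distance 4: 2 — contains 2.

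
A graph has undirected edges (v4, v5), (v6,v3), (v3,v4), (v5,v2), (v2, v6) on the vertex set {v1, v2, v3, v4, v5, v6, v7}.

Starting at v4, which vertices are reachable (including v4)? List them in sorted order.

v2, v3, v4, v5, v6

Start at v4.
Its neighbours: v3, v5.
Then their neighbours: v2, v6.
Nothing further is reachable.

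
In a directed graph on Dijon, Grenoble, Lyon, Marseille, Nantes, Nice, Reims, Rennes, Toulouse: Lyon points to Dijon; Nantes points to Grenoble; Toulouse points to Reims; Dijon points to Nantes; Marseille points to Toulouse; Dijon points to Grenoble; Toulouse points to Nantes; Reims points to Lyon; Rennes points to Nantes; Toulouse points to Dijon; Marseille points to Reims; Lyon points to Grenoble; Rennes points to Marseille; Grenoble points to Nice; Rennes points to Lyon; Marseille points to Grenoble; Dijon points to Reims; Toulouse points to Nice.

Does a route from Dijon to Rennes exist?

No

Explore from Dijon.
Distance 1: reach Grenoble, Nantes, Reims.
Distance 2: reach Lyon, Nice.
The search from Dijon is exhausted; no directed path reaches Rennes.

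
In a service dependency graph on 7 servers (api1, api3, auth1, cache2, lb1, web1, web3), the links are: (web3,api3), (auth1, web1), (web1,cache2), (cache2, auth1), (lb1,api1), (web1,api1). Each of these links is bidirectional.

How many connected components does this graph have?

2

From api1: component {api1, auth1, cache2, lb1, web1}.
From api3: component {api3, web3}.
That's 2 components.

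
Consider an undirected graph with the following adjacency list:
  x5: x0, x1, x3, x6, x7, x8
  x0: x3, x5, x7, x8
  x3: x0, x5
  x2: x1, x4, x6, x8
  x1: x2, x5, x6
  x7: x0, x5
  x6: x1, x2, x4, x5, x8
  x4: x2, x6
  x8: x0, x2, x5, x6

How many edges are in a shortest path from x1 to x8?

Distance 0: x1.
Distance 1: x2, x5, x6.
Distance 2: x0, x3, x4, x7, x8 — contains x8.

2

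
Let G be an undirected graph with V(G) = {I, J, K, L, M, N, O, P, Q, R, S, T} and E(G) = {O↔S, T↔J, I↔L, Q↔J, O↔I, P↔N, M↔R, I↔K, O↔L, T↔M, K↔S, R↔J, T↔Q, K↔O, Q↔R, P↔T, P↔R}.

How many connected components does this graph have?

From I: component {I, K, L, O, S}.
From J: component {J, M, N, P, Q, R, T}.
That's 2 components.

2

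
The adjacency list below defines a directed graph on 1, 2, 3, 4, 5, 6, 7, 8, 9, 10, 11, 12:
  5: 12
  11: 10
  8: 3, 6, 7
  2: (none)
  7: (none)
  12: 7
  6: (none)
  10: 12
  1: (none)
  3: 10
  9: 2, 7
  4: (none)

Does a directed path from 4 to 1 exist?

4 has no outgoing edges, so nothing is reachable from it.

No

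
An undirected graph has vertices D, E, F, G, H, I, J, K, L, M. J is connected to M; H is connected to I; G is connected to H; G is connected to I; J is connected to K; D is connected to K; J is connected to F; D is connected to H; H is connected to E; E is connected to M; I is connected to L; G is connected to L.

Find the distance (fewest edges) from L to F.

6

Distance 0: L.
Distance 1: G, I.
Distance 2: H.
Distance 3: D, E.
Distance 4: K, M.
Distance 5: J.
Distance 6: F — contains F.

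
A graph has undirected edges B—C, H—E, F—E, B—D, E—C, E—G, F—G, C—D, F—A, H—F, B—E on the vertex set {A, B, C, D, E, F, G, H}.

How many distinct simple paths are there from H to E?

3

H–E
H–F–E
H–F–G–E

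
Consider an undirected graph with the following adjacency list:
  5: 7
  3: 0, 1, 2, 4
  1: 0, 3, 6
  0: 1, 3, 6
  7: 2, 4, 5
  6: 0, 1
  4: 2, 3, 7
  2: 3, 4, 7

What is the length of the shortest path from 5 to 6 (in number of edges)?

Distance 0: 5.
Distance 1: 7.
Distance 2: 2, 4.
Distance 3: 3.
Distance 4: 0, 1.
Distance 5: 6 — contains 6.

5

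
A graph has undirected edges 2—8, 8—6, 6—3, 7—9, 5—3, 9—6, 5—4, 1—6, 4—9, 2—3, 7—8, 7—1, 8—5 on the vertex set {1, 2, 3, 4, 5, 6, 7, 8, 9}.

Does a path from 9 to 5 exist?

Explore from 9.
Distance 1: reach 4, 6, 7.
Distance 2: reach 1, 3, 5, 8.
Found 5.

Yes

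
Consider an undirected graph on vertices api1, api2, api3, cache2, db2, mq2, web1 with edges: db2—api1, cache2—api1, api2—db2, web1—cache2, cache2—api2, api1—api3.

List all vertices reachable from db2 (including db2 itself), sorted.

Start at db2.
Its neighbours: api1, api2.
Then their neighbours: api3, cache2.
Then next layer: web1.
Nothing further is reachable.

api1, api2, api3, cache2, db2, web1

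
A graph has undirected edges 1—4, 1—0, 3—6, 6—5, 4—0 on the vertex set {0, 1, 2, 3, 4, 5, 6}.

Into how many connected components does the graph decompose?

3

From 0: component {0, 1, 4}.
From 2: component {2}.
From 3: component {3, 5, 6}.
That's 3 components.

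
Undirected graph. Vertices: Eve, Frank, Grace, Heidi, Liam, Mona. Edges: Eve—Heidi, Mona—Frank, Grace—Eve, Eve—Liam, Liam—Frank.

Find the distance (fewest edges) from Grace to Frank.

3

Distance 0: Grace.
Distance 1: Eve.
Distance 2: Heidi, Liam.
Distance 3: Frank — contains Frank.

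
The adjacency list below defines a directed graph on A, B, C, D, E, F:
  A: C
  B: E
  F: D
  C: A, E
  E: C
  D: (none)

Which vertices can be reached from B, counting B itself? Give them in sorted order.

A, B, C, E

Start at B.
Its neighbours: E.
Then their neighbours: C.
Then next layer: A.
Nothing further is reachable.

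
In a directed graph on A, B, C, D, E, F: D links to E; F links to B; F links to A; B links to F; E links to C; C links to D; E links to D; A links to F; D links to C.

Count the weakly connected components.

2

From A: component {A, B, F}.
From C: component {C, D, E}.
That's 2 components.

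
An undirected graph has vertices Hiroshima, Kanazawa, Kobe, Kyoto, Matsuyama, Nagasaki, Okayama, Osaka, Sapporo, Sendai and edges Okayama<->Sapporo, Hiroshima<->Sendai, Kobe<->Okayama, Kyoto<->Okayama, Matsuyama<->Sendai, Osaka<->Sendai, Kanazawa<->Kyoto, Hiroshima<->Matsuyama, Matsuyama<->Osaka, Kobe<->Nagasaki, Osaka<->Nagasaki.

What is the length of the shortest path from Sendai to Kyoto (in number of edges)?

Distance 0: Sendai.
Distance 1: Hiroshima, Matsuyama, Osaka.
Distance 2: Nagasaki.
Distance 3: Kobe.
Distance 4: Okayama.
Distance 5: Kyoto, Sapporo — contains Kyoto.

5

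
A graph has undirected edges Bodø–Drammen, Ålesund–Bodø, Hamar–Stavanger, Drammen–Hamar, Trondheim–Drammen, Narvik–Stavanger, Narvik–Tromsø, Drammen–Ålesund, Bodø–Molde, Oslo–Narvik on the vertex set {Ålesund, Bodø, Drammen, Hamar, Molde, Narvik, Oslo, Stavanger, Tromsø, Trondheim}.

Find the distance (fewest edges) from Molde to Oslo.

Distance 0: Molde.
Distance 1: Bodø.
Distance 2: Ålesund, Drammen.
Distance 3: Hamar, Trondheim.
Distance 4: Stavanger.
Distance 5: Narvik.
Distance 6: Oslo, Tromsø — contains Oslo.

6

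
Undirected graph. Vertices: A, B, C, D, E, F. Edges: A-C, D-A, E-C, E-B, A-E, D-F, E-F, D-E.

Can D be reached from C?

Explore from C.
Distance 1: reach A, E.
Distance 2: reach B, D, F.
Found D.

Yes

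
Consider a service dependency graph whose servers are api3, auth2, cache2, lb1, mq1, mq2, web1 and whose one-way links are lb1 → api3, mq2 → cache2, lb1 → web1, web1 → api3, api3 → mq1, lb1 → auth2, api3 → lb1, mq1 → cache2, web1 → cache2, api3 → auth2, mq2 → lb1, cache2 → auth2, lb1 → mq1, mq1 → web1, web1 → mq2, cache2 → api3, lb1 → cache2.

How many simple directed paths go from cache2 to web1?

3

cache2→api3→lb1→mq1→web1
cache2→api3→lb1→web1
cache2→api3→mq1→web1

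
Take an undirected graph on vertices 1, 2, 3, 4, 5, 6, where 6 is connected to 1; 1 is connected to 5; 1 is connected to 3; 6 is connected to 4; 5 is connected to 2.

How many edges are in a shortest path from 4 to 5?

Distance 0: 4.
Distance 1: 6.
Distance 2: 1.
Distance 3: 3, 5 — contains 5.

3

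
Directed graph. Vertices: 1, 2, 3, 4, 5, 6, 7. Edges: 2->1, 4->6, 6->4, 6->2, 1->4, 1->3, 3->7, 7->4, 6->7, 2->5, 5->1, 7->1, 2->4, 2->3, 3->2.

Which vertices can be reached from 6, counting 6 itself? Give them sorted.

Start at 6.
Its neighbours: 2, 4, 7.
Then their neighbours: 1, 3, 5.
Every vertex is now reached.

1, 2, 3, 4, 5, 6, 7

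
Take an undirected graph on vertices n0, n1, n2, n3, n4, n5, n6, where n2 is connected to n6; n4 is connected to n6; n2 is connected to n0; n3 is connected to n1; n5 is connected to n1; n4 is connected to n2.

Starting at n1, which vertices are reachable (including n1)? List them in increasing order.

n1, n3, n5

Start at n1.
Its neighbours: n3, n5.
Nothing further is reachable.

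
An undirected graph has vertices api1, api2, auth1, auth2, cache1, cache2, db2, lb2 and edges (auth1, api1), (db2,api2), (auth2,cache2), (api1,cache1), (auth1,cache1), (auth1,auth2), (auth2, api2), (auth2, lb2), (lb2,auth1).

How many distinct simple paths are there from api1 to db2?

4

api1–auth1–auth2–api2–db2
api1–auth1–lb2–auth2–api2–db2
api1–cache1–auth1–auth2–api2–db2
api1–cache1–auth1–lb2–auth2–api2–db2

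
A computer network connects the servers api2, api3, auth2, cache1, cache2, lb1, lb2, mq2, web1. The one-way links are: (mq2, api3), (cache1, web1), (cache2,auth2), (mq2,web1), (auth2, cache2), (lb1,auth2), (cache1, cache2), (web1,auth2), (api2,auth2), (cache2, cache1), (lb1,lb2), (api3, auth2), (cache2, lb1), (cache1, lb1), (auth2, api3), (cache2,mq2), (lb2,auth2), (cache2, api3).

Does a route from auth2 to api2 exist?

No

Explore from auth2.
Distance 1: reach api3, cache2.
Distance 2: reach cache1, lb1, mq2.
Distance 3: reach lb2, web1.
The search from auth2 is exhausted; no directed path reaches api2.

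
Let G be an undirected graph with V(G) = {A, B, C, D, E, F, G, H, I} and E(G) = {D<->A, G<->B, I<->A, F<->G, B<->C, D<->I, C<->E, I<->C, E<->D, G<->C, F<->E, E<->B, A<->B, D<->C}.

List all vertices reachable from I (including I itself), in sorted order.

A, B, C, D, E, F, G, I

Start at I.
Its neighbours: A, C, D.
Then their neighbours: B, E, G.
Then next layer: F.
Nothing further is reachable.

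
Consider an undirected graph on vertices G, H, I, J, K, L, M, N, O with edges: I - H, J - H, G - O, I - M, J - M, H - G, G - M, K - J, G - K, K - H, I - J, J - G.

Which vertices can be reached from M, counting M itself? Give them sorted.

G, H, I, J, K, M, O

Start at M.
Its neighbours: G, I, J.
Then their neighbours: H, K, O.
Nothing further is reachable.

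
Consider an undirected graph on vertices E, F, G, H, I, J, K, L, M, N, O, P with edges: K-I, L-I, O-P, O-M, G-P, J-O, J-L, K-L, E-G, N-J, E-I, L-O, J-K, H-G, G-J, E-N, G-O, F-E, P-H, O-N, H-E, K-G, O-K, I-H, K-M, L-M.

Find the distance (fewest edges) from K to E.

Distance 0: K.
Distance 1: G, I, J, L, M, O.
Distance 2: E, H, N, P — contains E.

2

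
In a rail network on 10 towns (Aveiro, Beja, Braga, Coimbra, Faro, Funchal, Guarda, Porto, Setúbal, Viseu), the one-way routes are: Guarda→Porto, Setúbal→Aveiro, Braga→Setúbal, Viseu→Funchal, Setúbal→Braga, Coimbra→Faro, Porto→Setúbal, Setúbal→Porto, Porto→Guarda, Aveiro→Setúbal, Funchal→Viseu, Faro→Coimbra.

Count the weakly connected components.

4

From Aveiro: component {Aveiro, Braga, Guarda, Porto, Setúbal}.
From Beja: component {Beja}.
From Coimbra: component {Coimbra, Faro}.
From Funchal: component {Funchal, Viseu}.
That's 4 components.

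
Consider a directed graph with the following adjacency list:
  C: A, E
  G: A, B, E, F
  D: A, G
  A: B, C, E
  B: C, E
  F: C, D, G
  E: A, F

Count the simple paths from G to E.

G→A→B→C→E
G→A→B→E
G→A→C→E
G→A→E
G→B→C→A→E
G→B→C→E
G→B→E
G→E
G→F→C→A→B→E
G→F→C→A→E
G→F→C→E
G→F→D→A→B→C→E
G→F→D→A→B→E
G→F→D→A→C→E
G→F→D→A→E

15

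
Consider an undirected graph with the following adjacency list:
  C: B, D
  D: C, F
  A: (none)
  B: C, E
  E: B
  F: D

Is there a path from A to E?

No

A has no edges, so nothing is reachable from it.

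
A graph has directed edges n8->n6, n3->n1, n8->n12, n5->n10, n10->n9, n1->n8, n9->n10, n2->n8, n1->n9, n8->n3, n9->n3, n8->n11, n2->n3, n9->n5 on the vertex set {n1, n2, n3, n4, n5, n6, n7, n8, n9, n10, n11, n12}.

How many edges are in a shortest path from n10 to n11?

5

Distance 0: n10.
Distance 1: n9.
Distance 2: n3, n5.
Distance 3: n1.
Distance 4: n8.
Distance 5: n6, n11, n12 — contains n11.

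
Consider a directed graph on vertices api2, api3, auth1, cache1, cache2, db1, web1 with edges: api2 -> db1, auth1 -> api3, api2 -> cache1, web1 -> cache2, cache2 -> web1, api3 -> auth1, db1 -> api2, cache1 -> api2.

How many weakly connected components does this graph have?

From api2: component {api2, cache1, db1}.
From api3: component {api3, auth1}.
From cache2: component {cache2, web1}.
That's 3 components.

3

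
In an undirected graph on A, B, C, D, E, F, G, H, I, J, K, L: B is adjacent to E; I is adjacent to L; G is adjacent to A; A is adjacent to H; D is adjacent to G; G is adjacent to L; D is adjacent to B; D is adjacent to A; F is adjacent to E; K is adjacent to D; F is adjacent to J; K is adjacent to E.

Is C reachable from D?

No

Explore from D.
Distance 1: reach A, B, G, K.
Distance 2: reach E, H, L.
Distance 3: reach F, I.
Distance 4: reach J.
The search is exhausted without reaching C; it lies in a different component.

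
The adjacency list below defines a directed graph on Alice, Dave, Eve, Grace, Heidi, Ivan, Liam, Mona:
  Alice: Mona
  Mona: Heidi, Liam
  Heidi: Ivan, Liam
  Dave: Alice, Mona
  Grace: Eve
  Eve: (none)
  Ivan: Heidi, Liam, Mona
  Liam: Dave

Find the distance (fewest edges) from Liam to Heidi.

Distance 0: Liam.
Distance 1: Dave.
Distance 2: Alice, Mona.
Distance 3: Heidi — contains Heidi.

3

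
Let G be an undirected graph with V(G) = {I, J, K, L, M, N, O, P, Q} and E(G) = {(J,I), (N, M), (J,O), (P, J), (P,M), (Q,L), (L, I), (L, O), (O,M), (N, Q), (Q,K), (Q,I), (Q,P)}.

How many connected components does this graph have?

From I: component {I, J, K, L, M, N, O, P, Q}.
That's 1 component.

1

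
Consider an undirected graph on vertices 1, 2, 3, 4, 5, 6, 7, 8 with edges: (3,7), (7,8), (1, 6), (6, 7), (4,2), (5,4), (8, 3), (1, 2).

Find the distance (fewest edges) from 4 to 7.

4

Distance 0: 4.
Distance 1: 2, 5.
Distance 2: 1.
Distance 3: 6.
Distance 4: 7 — contains 7.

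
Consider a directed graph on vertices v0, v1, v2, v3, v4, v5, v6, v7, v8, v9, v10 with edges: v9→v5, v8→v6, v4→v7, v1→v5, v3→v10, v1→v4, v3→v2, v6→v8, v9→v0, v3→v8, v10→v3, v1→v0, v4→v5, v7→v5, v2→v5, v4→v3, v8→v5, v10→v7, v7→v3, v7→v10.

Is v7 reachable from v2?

Explore from v2.
Distance 1: reach v5.
The search from v2 is exhausted; no directed path reaches v7.

No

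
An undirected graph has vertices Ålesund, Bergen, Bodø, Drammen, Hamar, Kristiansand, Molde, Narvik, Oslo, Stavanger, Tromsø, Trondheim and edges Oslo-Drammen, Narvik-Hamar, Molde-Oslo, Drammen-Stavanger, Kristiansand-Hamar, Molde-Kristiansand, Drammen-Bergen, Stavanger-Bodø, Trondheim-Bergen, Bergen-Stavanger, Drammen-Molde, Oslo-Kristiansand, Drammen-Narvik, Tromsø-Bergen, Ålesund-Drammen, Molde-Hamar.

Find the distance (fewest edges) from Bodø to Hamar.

4

Distance 0: Bodø.
Distance 1: Stavanger.
Distance 2: Bergen, Drammen.
Distance 3: Ålesund, Molde, Narvik, Oslo, Tromsø, Trondheim.
Distance 4: Hamar, Kristiansand — contains Hamar.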